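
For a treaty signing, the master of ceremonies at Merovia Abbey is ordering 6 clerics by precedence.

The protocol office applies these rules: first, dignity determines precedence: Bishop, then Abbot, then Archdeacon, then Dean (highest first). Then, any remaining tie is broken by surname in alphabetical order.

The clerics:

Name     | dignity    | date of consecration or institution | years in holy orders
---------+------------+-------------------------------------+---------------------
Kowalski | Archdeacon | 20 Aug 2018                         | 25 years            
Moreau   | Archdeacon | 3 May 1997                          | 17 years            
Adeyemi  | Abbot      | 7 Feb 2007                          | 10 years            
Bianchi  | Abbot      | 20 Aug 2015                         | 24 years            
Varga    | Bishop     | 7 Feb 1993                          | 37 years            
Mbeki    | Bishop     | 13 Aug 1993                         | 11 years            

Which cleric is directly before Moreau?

Kowalski

By dignity: Mbeki and Varga (Bishop); then Adeyemi and Bianchi (Abbot); then Kowalski and Moreau (Archdeacon).
Among Mbeki and Varga, alphabetically by surname: Mbeki before Varga.
Among Adeyemi and Bianchi, alphabetically by surname: Adeyemi before Bianchi.
Among Kowalski and Moreau, alphabetically by surname: Kowalski before Moreau.
Order: Mbeki, Varga, Adeyemi, Bianchi, Kowalski, Moreau.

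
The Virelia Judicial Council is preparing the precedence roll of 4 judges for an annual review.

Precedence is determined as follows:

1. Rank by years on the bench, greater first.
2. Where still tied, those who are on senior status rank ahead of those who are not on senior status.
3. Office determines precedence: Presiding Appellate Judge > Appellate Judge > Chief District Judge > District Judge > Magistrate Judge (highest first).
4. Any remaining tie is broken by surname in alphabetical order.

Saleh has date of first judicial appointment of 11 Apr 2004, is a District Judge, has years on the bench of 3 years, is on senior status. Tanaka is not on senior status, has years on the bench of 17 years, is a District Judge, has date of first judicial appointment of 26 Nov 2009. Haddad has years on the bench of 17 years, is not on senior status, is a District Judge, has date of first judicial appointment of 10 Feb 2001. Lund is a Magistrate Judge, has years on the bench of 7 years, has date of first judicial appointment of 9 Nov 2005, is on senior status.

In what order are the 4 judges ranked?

By years on the bench (higher first): Haddad and Tanaka (both 17 years); then Lund (7 years); then Saleh (3 years).
Haddad and Tanaka are each not on senior status, so the next rule applies.
Haddad and Tanaka are each District Judge, so the next rule applies.
Among Haddad and Tanaka, alphabetically by surname: Haddad before Tanaka.
Full order: Haddad, Tanaka, Lund, Saleh.

Haddad, Tanaka, Lund, Saleh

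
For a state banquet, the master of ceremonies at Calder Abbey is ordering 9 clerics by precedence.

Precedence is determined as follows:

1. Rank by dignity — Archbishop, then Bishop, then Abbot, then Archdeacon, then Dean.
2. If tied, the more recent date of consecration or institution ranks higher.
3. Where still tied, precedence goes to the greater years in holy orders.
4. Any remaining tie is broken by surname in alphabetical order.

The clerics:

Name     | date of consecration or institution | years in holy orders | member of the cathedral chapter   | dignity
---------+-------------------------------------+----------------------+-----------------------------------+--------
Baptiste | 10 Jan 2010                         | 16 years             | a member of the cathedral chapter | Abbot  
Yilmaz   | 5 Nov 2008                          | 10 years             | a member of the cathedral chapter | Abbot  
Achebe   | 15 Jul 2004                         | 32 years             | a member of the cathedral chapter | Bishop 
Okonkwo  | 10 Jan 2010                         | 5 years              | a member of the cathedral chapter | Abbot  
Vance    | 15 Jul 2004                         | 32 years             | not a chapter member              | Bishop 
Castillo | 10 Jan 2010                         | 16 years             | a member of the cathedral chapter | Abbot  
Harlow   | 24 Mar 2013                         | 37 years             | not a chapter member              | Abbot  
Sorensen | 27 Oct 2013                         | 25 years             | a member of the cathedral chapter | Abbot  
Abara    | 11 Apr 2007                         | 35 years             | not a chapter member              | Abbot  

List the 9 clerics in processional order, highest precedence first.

By dignity: Achebe and Vance (Bishop); then Sorensen, Harlow, Baptiste, Castillo, Okonkwo, Yilmaz and Abara (Abbot).
Achebe and Vance both have date of consecration or institution 15 Jul 2004, so the next rule applies.
Achebe and Vance both have years in holy orders 32 years, so the next rule applies.
Among Achebe and Vance, alphabetically by surname: Achebe before Vance.
Among Sorensen, Harlow, Baptiste, Castillo, Okonkwo, Yilmaz and Abara, by date of consecration or institution (later first): Sorensen (27 Oct 2013) before Harlow (24 Mar 2013) before Baptiste, Castillo and Okonkwo (10 Jan 2010) before Yilmaz (5 Nov 2008) before Abara (11 Apr 2007).
Among Baptiste, Castillo and Okonkwo, by years in holy orders (higher first): Baptiste and Castillo (16 years) before Okonkwo (5 years).
Among Baptiste and Castillo, alphabetically by surname: Baptiste before Castillo.
Full order: Achebe, Vance, Sorensen, Harlow, Baptiste, Castillo, Okonkwo, Yilmaz, Abara.

Achebe, Vance, Sorensen, Harlow, Baptiste, Castillo, Okonkwo, Yilmaz, Abara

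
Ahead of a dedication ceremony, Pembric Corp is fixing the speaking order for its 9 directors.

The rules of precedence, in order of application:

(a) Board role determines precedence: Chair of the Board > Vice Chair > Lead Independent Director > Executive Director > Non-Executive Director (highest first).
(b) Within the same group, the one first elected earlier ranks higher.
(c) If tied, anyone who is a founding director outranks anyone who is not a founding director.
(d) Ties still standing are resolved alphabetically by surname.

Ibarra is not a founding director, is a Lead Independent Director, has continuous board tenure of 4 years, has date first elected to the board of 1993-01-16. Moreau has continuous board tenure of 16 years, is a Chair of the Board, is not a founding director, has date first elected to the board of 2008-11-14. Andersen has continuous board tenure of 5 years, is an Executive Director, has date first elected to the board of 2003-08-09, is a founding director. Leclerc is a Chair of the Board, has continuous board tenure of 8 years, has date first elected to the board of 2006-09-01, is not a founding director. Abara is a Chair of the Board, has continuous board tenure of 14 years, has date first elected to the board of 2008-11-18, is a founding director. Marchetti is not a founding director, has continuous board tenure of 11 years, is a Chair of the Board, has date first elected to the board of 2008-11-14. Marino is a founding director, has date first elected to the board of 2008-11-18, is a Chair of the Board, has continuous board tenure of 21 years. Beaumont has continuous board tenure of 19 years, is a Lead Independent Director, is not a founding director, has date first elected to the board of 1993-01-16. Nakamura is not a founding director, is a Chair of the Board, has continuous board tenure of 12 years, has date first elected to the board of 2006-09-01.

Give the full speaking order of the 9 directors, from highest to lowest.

Leclerc, Nakamura, Marchetti, Moreau, Abara, Marino, Beaumont, Ibarra, Andersen

By board role: Leclerc, Nakamura, Marchetti, Moreau, Abara and Marino (Chair of the Board); then Beaumont and Ibarra (Lead Independent Director); then Andersen (Executive Director).
Among Leclerc, Nakamura, Marchetti, Moreau, Abara and Marino, by date first elected to the board (earlier first): Leclerc and Nakamura (2006-09-01) before Marchetti and Moreau (2008-11-14) before Abara and Marino (2008-11-18).
Leclerc and Nakamura are each not a founding director, so the next rule applies.
Among Leclerc and Nakamura, alphabetically by surname: Leclerc before Nakamura.
Marchetti and Moreau are each not a founding director, so the next rule applies.
Among Marchetti and Moreau, alphabetically by surname: Marchetti before Moreau.
Abara and Marino are each a founding director, so the next rule applies.
Among Abara and Marino, alphabetically by surname: Abara before Marino.
Beaumont and Ibarra both have date first elected to the board 1993-01-16, so the next rule applies.
Beaumont and Ibarra are each not a founding director, so the next rule applies.
Among Beaumont and Ibarra, alphabetically by surname: Beaumont before Ibarra.
Full order: Leclerc, Nakamura, Marchetti, Moreau, Abara, Marino, Beaumont, Ibarra, Andersen.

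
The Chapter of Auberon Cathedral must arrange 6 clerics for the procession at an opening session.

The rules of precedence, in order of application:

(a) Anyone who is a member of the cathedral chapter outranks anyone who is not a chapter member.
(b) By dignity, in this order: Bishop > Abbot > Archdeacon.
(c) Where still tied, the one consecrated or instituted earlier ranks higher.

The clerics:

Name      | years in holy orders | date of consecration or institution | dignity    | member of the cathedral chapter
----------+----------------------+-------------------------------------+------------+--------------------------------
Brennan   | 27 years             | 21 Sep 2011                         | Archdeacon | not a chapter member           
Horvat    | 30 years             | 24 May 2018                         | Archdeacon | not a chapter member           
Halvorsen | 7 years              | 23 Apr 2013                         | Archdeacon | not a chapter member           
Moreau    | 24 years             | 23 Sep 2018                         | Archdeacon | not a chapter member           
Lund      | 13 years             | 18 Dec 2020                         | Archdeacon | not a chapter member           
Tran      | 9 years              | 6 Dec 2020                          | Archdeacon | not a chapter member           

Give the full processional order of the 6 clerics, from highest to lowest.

By the first rule: Brennan, Halvorsen, Horvat, Moreau, Tran and Lund (each not a chapter member).
Brennan, Halvorsen, Horvat, Moreau, Tran and Lund are each Archdeacon, so the next rule applies.
Among Brennan, Halvorsen, Horvat, Moreau, Tran and Lund, by date of consecration or institution (earlier first): Brennan (21 Sep 2011) before Halvorsen (23 Apr 2013) before Horvat (24 May 2018) before Moreau (23 Sep 2018) before Tran (6 Dec 2020) before Lund (18 Dec 2020).
Full order: Brennan, Halvorsen, Horvat, Moreau, Tran, Lund.

Brennan, Halvorsen, Horvat, Moreau, Tran, Lund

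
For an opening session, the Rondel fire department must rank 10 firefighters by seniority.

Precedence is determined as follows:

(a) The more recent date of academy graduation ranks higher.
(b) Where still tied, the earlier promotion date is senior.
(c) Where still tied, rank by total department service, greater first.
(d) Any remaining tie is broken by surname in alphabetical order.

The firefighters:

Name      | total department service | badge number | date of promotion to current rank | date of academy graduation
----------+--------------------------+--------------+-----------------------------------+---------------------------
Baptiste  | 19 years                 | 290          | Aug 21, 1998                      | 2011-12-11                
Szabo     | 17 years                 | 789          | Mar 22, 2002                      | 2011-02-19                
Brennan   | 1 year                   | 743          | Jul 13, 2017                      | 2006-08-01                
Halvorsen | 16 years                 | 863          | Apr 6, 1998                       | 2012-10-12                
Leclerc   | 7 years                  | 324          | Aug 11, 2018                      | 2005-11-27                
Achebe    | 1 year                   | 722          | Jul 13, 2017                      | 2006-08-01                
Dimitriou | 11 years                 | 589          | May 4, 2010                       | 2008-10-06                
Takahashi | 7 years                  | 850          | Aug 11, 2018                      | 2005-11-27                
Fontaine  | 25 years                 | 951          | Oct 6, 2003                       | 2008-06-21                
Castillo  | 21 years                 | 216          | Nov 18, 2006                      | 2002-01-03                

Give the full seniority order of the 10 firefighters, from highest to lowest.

By date of academy graduation (later first): Halvorsen (2012-10-12); then Baptiste (2011-12-11); then Szabo (2011-02-19); then Dimitriou (2008-10-06); then Fontaine (2008-06-21); then Achebe and Brennan (both 2006-08-01); then Leclerc and Takahashi (both 2005-11-27); then Castillo (2002-01-03).
Achebe and Brennan both have date of promotion to current rank Jul 13, 2017, so the next rule applies.
Achebe and Brennan both have total department service 1 year, so the next rule applies.
Among Achebe and Brennan, alphabetically by surname: Achebe before Brennan.
Leclerc and Takahashi both have date of promotion to current rank Aug 11, 2018, so the next rule applies.
Leclerc and Takahashi both have total department service 7 years, so the next rule applies.
Among Leclerc and Takahashi, alphabetically by surname: Leclerc before Takahashi.
Full order: Halvorsen, Baptiste, Szabo, Dimitriou, Fontaine, Achebe, Brennan, Leclerc, Takahashi, Castillo.

Halvorsen, Baptiste, Szabo, Dimitriou, Fontaine, Achebe, Brennan, Leclerc, Takahashi, Castillo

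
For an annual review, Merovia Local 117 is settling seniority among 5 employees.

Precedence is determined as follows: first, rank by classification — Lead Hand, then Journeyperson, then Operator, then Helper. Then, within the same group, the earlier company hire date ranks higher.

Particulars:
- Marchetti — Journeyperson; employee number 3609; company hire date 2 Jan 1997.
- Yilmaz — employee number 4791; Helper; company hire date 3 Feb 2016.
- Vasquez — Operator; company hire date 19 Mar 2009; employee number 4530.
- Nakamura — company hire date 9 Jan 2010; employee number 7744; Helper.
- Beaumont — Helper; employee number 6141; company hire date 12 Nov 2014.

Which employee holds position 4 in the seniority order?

By classification: Marchetti (Journeyperson); then Vasquez (Operator); then Nakamura, Beaumont and Yilmaz (Helper).
Among Nakamura, Beaumont and Yilmaz, by company hire date (earlier first): Nakamura (9 Jan 2010) before Beaumont (12 Nov 2014) before Yilmaz (3 Feb 2016).
Order: Marchetti, Vasquez, Nakamura, Beaumont, Yilmaz.

Beaumont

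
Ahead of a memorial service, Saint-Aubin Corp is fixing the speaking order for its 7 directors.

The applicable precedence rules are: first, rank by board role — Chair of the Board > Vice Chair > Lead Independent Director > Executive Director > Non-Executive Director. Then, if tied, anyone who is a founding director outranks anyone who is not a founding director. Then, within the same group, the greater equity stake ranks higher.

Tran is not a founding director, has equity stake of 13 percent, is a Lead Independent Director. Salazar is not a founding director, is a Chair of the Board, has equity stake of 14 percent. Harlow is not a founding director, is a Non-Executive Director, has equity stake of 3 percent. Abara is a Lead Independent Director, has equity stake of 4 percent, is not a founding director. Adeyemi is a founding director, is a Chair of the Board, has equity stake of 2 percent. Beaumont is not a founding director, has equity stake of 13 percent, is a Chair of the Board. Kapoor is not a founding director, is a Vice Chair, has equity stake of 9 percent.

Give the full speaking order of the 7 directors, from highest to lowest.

Adeyemi, Salazar, Beaumont, Kapoor, Tran, Abara, Harlow

By board role: Adeyemi, Salazar and Beaumont (Chair of the Board); then Kapoor (Vice Chair); then Tran and Abara (Lead Independent Director); then Harlow (Non-Executive Director).
Among Adeyemi, Salazar and Beaumont, a founding director before not a founding director: Adeyemi (a founding director) before Salazar and Beaumont (not a founding director).
Among Salazar and Beaumont, by equity stake (higher first): Salazar (14 percent) before Beaumont (13 percent).
Tran and Abara are each not a founding director, so the next rule applies.
Among Tran and Abara, by equity stake (higher first): Tran (13 percent) before Abara (4 percent).
Full order: Adeyemi, Salazar, Beaumont, Kapoor, Tran, Abara, Harlow.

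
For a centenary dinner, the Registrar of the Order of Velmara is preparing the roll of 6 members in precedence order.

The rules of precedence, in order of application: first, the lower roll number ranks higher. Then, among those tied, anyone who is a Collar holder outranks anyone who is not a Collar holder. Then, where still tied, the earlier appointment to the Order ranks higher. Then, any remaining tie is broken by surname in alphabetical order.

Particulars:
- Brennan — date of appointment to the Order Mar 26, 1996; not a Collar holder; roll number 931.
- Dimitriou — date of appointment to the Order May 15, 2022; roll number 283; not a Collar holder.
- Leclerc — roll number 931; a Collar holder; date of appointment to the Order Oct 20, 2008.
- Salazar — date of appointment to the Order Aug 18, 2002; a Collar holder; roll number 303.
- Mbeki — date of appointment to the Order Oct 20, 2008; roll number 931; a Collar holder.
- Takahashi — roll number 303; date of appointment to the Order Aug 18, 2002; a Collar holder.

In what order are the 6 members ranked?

Dimitriou, Salazar, Takahashi, Leclerc, Mbeki, Brennan

By roll number (lower first): Dimitriou (283); then Salazar and Takahashi (both 303); then Leclerc, Mbeki and Brennan (each 931).
Salazar and Takahashi are each a Collar holder, so the next rule applies.
Salazar and Takahashi both have date of appointment to the Order Aug 18, 2002, so the next rule applies.
Among Salazar and Takahashi, alphabetically by surname: Salazar before Takahashi.
Among Leclerc, Mbeki and Brennan, a Collar holder before not a Collar holder: Leclerc and Mbeki (a Collar holder) before Brennan (not a Collar holder).
Leclerc and Mbeki both have date of appointment to the Order Oct 20, 2008, so the next rule applies.
Among Leclerc and Mbeki, alphabetically by surname: Leclerc before Mbeki.
Full order: Dimitriou, Salazar, Takahashi, Leclerc, Mbeki, Brennan.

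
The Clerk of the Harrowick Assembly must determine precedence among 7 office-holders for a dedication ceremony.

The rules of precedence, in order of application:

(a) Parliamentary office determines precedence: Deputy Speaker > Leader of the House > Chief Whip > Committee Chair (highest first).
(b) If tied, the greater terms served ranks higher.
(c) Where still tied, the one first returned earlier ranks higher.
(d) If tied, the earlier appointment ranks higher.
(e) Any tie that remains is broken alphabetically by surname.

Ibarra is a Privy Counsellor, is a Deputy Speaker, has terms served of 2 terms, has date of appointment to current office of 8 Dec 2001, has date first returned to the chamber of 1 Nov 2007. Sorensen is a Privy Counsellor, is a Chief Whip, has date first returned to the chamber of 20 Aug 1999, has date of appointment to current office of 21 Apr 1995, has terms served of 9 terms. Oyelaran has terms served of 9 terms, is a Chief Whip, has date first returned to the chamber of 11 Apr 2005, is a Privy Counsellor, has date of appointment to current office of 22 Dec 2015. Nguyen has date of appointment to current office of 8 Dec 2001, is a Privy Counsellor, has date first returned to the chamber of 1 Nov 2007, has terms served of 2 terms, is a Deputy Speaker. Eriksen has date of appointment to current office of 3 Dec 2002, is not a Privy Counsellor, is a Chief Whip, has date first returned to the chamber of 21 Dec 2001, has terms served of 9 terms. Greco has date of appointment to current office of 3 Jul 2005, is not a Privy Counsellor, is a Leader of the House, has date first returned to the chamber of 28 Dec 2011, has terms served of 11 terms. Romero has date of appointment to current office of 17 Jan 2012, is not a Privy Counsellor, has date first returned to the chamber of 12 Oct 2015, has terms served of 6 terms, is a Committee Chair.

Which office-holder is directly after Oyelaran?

Romero

By parliamentary office: Ibarra and Nguyen (Deputy Speaker); then Greco (Leader of the House); then Sorensen, Eriksen and Oyelaran (Chief Whip); then Romero (Committee Chair).
Ibarra and Nguyen both have terms served 2 terms, so the next rule applies.
Ibarra and Nguyen both have date first returned to the chamber 1 Nov 2007, so the next rule applies.
Ibarra and Nguyen both have date of appointment to current office 8 Dec 2001, so the next rule applies.
Among Ibarra and Nguyen, alphabetically by surname: Ibarra before Nguyen.
Sorensen, Eriksen and Oyelaran all have terms served 9 terms, so the next rule applies.
Among Sorensen, Eriksen and Oyelaran, by date first returned to the chamber (earlier first): Sorensen (20 Aug 1999) before Eriksen (21 Dec 2001) before Oyelaran (11 Apr 2005).
Order: Ibarra, Nguyen, Greco, Sorensen, Eriksen, Oyelaran, Romero.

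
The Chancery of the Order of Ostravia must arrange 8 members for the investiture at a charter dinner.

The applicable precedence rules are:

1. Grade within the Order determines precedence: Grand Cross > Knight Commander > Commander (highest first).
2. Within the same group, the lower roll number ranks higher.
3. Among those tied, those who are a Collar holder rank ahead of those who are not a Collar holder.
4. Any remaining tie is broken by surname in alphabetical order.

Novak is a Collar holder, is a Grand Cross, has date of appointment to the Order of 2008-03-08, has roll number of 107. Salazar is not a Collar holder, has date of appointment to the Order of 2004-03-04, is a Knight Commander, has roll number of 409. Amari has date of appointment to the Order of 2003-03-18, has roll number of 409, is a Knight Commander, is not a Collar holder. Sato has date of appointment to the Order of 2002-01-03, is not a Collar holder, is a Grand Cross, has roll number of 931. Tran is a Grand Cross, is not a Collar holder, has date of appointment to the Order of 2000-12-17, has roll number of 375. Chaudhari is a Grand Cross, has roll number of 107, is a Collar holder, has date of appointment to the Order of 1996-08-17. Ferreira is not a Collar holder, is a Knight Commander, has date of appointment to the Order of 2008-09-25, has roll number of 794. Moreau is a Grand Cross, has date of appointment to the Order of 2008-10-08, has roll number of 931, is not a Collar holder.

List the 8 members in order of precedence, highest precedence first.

Chaudhari, Novak, Tran, Moreau, Sato, Amari, Salazar, Ferreira

By grade within the Order: Chaudhari, Novak, Tran, Moreau and Sato (Grand Cross); then Amari, Salazar and Ferreira (Knight Commander).
Among Chaudhari, Novak, Tran, Moreau and Sato, by roll number (lower first): Chaudhari and Novak (107) before Tran (375) before Moreau and Sato (931).
Chaudhari and Novak are each a Collar holder, so the next rule applies.
Among Chaudhari and Novak, alphabetically by surname: Chaudhari before Novak.
Moreau and Sato are each not a Collar holder, so the next rule applies.
Among Moreau and Sato, alphabetically by surname: Moreau before Sato.
Among Amari, Salazar and Ferreira, by roll number (lower first): Amari and Salazar (409) before Ferreira (794).
Amari and Salazar are each not a Collar holder, so the next rule applies.
Among Amari and Salazar, alphabetically by surname: Amari before Salazar.
Full order: Chaudhari, Novak, Tran, Moreau, Sato, Amari, Salazar, Ferreira.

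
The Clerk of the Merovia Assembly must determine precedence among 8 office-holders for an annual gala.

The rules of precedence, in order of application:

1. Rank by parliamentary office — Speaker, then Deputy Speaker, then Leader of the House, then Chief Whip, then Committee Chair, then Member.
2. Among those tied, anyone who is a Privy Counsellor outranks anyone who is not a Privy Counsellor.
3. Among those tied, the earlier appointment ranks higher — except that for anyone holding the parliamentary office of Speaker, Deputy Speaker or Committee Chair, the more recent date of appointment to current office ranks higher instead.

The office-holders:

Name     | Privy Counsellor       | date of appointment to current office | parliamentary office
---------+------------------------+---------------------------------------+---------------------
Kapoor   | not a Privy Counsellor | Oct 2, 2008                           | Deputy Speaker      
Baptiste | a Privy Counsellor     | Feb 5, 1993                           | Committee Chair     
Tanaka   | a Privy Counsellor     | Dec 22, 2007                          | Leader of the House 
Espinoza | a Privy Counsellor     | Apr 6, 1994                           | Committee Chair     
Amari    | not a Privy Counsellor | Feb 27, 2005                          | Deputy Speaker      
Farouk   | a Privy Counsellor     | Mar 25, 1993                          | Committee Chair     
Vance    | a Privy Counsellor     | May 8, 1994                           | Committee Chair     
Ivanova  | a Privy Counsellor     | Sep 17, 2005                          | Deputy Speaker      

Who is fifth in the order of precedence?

Vance

By parliamentary office: Ivanova, Kapoor and Amari (Deputy Speaker); then Tanaka (Leader of the House); then Vance, Espinoza, Farouk and Baptiste (Committee Chair).
Among Ivanova, Kapoor and Amari, a Privy Counsellor before not a Privy Counsellor: Ivanova (a Privy Counsellor) before Kapoor and Amari (not a Privy Counsellor).
Among Kapoor and Amari, by date of appointment to current office (later first) (reversed rule for this group): Kapoor (Oct 2, 2008) before Amari (Feb 27, 2005).
Vance, Espinoza, Farouk and Baptiste are each a Privy Counsellor, so the next rule applies.
Among Vance, Espinoza, Farouk and Baptiste, by date of appointment to current office (later first) (reversed rule for this group): Vance (May 8, 1994) before Espinoza (Apr 6, 1994) before Farouk (Mar 25, 1993) before Baptiste (Feb 5, 1993).
Order: Ivanova, Kapoor, Amari, Tanaka, Vance, Espinoza, Farouk, Baptiste.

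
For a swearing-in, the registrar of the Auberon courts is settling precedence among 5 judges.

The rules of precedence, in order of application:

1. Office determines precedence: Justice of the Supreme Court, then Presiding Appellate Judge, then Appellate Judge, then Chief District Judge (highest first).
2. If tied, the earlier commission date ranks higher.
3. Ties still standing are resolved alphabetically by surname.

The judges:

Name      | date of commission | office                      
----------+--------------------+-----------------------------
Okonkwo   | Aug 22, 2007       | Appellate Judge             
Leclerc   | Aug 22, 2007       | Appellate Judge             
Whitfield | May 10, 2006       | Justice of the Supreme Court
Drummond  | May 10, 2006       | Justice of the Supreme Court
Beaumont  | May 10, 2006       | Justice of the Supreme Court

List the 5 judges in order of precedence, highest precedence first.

Beaumont, Drummond, Whitfield, Leclerc, Okonkwo

By office: Beaumont, Drummond and Whitfield (Justice of the Supreme Court); then Leclerc and Okonkwo (Appellate Judge).
Beaumont, Drummond and Whitfield all have date of commission May 10, 2006, so the next rule applies.
Among Beaumont, Drummond and Whitfield, alphabetically by surname: Beaumont before Drummond before Whitfield.
Leclerc and Okonkwo both have date of commission Aug 22, 2007, so the next rule applies.
Among Leclerc and Okonkwo, alphabetically by surname: Leclerc before Okonkwo.
Full order: Beaumont, Drummond, Whitfield, Leclerc, Okonkwo.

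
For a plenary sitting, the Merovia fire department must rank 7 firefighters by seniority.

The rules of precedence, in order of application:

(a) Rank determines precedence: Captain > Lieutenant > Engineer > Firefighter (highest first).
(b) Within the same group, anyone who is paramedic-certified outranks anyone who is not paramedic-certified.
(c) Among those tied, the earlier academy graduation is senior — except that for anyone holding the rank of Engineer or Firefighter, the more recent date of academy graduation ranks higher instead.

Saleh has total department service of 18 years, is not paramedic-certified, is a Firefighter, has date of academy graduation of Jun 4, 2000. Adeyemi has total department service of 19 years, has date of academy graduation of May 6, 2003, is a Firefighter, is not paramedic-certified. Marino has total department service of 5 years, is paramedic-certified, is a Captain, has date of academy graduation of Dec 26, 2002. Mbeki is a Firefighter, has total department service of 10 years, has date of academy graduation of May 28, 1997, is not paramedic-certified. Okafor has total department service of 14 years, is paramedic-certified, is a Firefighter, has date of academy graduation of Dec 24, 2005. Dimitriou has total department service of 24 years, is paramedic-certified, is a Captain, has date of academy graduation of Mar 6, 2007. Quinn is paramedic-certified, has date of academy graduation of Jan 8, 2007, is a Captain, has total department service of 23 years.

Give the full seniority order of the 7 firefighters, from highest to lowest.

Marino, Quinn, Dimitriou, Okafor, Adeyemi, Saleh, Mbeki

By rank: Marino, Quinn and Dimitriou (Captain); then Okafor, Adeyemi, Saleh and Mbeki (Firefighter).
Marino, Quinn and Dimitriou are each paramedic-certified, so the next rule applies.
Among Marino, Quinn and Dimitriou, by date of academy graduation (earlier first): Marino (Dec 26, 2002) before Quinn (Jan 8, 2007) before Dimitriou (Mar 6, 2007).
Among Okafor, Adeyemi, Saleh and Mbeki, paramedic-certified before not paramedic-certified: Okafor (paramedic-certified) before Adeyemi, Saleh and Mbeki (not paramedic-certified).
Among Adeyemi, Saleh and Mbeki, by date of academy graduation (later first) (reversed rule for this group): Adeyemi (May 6, 2003) before Saleh (Jun 4, 2000) before Mbeki (May 28, 1997).
Full order: Marino, Quinn, Dimitriou, Okafor, Adeyemi, Saleh, Mbeki.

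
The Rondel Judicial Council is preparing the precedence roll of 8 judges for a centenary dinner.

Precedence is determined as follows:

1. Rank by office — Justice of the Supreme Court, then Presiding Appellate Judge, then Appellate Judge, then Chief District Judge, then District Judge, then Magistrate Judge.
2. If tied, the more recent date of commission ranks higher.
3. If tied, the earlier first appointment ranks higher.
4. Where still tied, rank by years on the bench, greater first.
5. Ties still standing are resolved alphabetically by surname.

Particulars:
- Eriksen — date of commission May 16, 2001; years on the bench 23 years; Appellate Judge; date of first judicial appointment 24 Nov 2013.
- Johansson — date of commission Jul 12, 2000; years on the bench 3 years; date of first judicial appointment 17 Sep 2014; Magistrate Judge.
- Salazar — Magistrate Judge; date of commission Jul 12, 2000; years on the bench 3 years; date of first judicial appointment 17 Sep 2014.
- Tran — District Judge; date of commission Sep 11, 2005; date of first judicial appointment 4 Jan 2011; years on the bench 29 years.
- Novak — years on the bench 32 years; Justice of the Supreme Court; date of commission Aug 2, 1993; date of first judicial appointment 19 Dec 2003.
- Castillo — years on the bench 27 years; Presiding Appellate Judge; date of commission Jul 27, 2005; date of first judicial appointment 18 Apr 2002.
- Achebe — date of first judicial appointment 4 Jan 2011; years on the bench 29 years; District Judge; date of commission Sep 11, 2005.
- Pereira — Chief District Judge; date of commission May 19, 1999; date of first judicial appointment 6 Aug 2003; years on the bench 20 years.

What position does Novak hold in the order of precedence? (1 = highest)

1

By office: Novak (Justice of the Supreme Court); then Castillo (Presiding Appellate Judge); then Eriksen (Appellate Judge); then Pereira (Chief District Judge); then Achebe and Tran (District Judge); then Johansson and Salazar (Magistrate Judge).
Achebe and Tran both have date of commission Sep 11, 2005, so the next rule applies.
Achebe and Tran both have date of first judicial appointment 4 Jan 2011, so the next rule applies.
Achebe and Tran both have years on the bench 29 years, so the next rule applies.
Among Achebe and Tran, alphabetically by surname: Achebe before Tran.
Johansson and Salazar both have date of commission Jul 12, 2000, so the next rule applies.
Johansson and Salazar both have date of first judicial appointment 17 Sep 2014, so the next rule applies.
Johansson and Salazar both have years on the bench 3 years, so the next rule applies.
Among Johansson and Salazar, alphabetically by surname: Johansson before Salazar.
Order: Novak, Castillo, Eriksen, Pereira, Achebe, Tran, Johansson, Salazar. So position 1.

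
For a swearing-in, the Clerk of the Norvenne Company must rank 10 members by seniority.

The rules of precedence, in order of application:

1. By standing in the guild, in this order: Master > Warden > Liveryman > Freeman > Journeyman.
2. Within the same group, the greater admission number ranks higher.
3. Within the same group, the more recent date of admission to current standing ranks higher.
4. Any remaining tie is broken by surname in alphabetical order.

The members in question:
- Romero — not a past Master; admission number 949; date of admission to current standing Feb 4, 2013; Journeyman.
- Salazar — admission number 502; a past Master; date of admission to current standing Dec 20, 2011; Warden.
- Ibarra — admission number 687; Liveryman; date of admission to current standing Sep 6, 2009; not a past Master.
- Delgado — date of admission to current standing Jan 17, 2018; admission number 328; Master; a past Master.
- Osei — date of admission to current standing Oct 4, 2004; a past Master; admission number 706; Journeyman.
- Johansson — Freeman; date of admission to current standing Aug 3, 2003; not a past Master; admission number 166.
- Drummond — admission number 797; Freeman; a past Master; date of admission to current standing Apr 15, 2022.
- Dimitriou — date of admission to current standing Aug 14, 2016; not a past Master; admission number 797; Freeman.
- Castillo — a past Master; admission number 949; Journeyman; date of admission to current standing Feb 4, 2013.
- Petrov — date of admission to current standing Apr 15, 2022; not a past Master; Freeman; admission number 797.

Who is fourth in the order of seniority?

Drummond

By standing in the guild: Delgado (Master); then Salazar (Warden); then Ibarra (Liveryman); then Drummond, Petrov, Dimitriou and Johansson (Freeman); then Castillo, Romero and Osei (Journeyman).
Among Drummond, Petrov, Dimitriou and Johansson, by admission number (higher first): Drummond, Petrov and Dimitriou (797) before Johansson (166).
Among Drummond, Petrov and Dimitriou, by date of admission to current standing (later first): Drummond and Petrov (Apr 15, 2022) before Dimitriou (Aug 14, 2016).
Among Drummond and Petrov, alphabetically by surname: Drummond before Petrov.
Among Castillo, Romero and Osei, by admission number (higher first): Castillo and Romero (949) before Osei (706).
Castillo and Romero both have date of admission to current standing Feb 4, 2013, so the next rule applies.
Among Castillo and Romero, alphabetically by surname: Castillo before Romero.
Order: Delgado, Salazar, Ibarra, Drummond, Petrov, Dimitriou, Johansson, Castillo, Romero, Osei.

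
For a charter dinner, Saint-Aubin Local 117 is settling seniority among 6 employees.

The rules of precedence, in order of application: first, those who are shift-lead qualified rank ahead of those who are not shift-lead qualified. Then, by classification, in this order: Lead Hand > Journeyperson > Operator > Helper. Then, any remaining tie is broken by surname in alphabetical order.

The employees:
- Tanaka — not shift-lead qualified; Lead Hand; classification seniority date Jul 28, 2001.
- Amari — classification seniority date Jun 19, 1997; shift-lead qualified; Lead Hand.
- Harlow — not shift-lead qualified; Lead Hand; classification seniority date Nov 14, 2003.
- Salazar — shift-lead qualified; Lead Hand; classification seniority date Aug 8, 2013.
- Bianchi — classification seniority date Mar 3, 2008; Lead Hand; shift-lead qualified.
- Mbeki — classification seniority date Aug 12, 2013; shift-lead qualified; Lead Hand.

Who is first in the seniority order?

Amari

By the first rule: Amari, Bianchi, Mbeki and Salazar (each shift-lead qualified); then Harlow and Tanaka (both not shift-lead qualified).
Amari, Bianchi, Mbeki and Salazar are each Lead Hand, so the next rule applies.
Among Amari, Bianchi, Mbeki and Salazar, alphabetically by surname: Amari before Bianchi before Mbeki before Salazar.
Harlow and Tanaka are each Lead Hand, so the next rule applies.
Among Harlow and Tanaka, alphabetically by surname: Harlow before Tanaka.
Order: Amari, Bianchi, Mbeki, Salazar, Harlow, Tanaka.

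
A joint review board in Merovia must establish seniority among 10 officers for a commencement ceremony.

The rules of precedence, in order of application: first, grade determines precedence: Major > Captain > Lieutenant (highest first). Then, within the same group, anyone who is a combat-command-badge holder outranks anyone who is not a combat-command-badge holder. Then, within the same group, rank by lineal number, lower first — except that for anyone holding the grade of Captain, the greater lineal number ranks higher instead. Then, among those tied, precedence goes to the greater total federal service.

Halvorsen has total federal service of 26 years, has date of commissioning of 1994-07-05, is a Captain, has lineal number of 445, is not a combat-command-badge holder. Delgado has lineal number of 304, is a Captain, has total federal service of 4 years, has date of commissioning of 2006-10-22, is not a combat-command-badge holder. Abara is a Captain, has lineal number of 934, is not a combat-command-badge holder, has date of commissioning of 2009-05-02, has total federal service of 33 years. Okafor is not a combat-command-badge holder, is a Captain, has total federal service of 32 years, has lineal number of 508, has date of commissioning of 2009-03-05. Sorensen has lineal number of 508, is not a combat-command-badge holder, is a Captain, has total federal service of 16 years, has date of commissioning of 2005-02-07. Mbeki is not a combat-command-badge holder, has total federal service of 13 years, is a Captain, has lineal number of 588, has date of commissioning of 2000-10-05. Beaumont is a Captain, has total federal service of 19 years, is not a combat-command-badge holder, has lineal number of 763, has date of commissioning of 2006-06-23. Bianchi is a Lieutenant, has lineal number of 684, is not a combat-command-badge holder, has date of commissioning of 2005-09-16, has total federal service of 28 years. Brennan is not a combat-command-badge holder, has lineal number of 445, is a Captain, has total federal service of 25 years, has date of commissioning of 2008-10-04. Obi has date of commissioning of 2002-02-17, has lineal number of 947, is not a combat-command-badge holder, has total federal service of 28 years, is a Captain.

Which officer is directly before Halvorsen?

Sorensen

By grade: Obi, Abara, Beaumont, Mbeki, Okafor, Sorensen, Halvorsen, Brennan and Delgado (Captain); then Bianchi (Lieutenant).
Obi, Abara, Beaumont, Mbeki, Okafor, Sorensen, Halvorsen, Brennan and Delgado are each not a combat-command-badge holder, so the next rule applies.
Among Obi, Abara, Beaumont, Mbeki, Okafor, Sorensen, Halvorsen, Brennan and Delgado, by lineal number (higher first) (reversed rule for this group): Obi (947) before Abara (934) before Beaumont (763) before Mbeki (588) before Okafor and Sorensen (508) before Halvorsen and Brennan (445) before Delgado (304).
Among Okafor and Sorensen, by total federal service (higher first): Okafor (32 years) before Sorensen (16 years).
Among Halvorsen and Brennan, by total federal service (higher first): Halvorsen (26 years) before Brennan (25 years).
Order: Obi, Abara, Beaumont, Mbeki, Okafor, Sorensen, Halvorsen, Brennan, Delgado, Bianchi.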